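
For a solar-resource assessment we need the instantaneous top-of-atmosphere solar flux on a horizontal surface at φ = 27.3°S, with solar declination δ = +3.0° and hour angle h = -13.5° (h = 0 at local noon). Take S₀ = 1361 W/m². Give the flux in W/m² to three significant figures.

1.14e+03 W/m²

cos θ_z = sin φ sin δ + cos φ cos δ cos h = -0.024004 + 0.862880 = 0.838876.
Flux = S₀ · cos θ_z = 1361 × 0.838876 = 1142 W/m².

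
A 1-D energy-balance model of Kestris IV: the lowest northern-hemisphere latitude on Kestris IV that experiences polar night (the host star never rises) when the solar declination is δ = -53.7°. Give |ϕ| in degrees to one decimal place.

Polar night requires cos h₀ = −tan ϕ tan δ ≥ 1, i.e. tan ϕ tan δ ≤ −1.
The boundary is |tan ϕ| · |tan δ| = 1, so |ϕ| = 90° − |δ| = 90° − 53.7° = 36.3° in the northern hemisphere.

|ϕ| = 36.3°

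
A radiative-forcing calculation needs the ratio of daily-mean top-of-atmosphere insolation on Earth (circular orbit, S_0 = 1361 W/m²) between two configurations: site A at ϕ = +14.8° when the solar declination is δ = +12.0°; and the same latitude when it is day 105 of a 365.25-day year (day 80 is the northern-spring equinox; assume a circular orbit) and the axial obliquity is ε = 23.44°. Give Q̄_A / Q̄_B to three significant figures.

Q̄_A / Q̄_B ≈ 1.01

— Configuration A (ϕ=+14.8°):
cos h₀ = −tan(+14.8°) tan(+12.000°) = -0.0562, h₀ = 1.6270 rad.
Bracket: h₀ sin ϕ sin δ + cos ϕ cos δ sin h₀ = 1.6270×0.25545×0.20791 + 0.96682×0.97815×0.99842 = 0.086411 + 0.944201 = 1.030612.
Q̄ = (S_0/π) × [bracket] = (1361/π) × 1.030612 = 446.48 W/m².
— Configuration B (ϕ=+14.8°):
Solar longitude: L_s = 360° × (105 − 80)/365.25 = 24.641°.
sin δ = sin 23.44° × sin 24.641° = 0.16585, so δ = +9.547°.
cos h₀ = −tan(+14.8°) tan(+9.547°) = -0.0444, h₀ = 1.6152 rad.
Bracket: h₀ sin ϕ sin δ + cos ϕ cos δ sin h₀ = 1.6152×0.25545×0.16585 + 0.96682×0.98615×0.99901 = 0.068430 + 0.952486 = 1.020916.
Q̄ = (S_0/π) × [bracket] = (1361/π) × 1.020916 = 442.28 W/m².
Ratio Q̄_A / Q̄_B = 446.48 / 442.28 = 1.009.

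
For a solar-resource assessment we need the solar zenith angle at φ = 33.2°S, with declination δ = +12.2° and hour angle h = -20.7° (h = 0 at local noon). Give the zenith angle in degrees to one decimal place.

θ_z = 49.5°

cos θ_z = sin φ sin δ + cos φ cos δ cos h = -0.115714 + 0.765069 = 0.649355.
θ_z = arccos(0.649355) = 49.5°.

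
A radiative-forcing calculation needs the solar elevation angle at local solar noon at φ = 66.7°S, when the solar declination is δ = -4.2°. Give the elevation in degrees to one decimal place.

At local noon the hour angle is zero, so the zenith angle equals |φ − δ| = |-66.7° − (-4.200°)| = 62.500°.
Elevation = 90° − 62.500° = 27.5°.

27.5°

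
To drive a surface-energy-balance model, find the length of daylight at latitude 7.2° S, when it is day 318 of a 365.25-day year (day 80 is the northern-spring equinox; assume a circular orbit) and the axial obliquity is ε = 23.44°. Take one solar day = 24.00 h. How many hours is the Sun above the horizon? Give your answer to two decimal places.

12.33 h

Solar longitude: λ_s = 360° × (318 − 80)/365.25 = 234.579°.
sin δ = sin 23.44° × sin 234.579° = -0.32416, so δ = -18.915°.
cos H₀ = −tan φ · tan δ = −tan(-7.2°) × tan(-18.915°) = -0.0433, so H₀ = 1.6141 rad = 92.48°.
Daylight = 2H₀/(2π) × 24.00 h = (1.6141/π) × 24.00 = 12.33 h.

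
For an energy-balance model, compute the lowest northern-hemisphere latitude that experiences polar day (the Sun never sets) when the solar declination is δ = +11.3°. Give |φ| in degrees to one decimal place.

Polar day requires cos H₀ = −tan φ tan δ ≤ −1, i.e. tan φ tan δ ≥ 1.
The boundary is |tan φ| · |tan δ| = 1, so |φ| = 90° − |δ| = 90° − 11.3° = 78.7° in the northern hemisphere.

|φ| = 78.7°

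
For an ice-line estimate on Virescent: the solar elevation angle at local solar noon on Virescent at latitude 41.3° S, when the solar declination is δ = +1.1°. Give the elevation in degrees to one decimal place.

At local noon the hour angle is zero, so the zenith angle equals |ϕ − δ| = |-41.3° − (+1.100°)| = 42.400°.
Elevation = 90° − 42.400° = 47.6°.

47.6°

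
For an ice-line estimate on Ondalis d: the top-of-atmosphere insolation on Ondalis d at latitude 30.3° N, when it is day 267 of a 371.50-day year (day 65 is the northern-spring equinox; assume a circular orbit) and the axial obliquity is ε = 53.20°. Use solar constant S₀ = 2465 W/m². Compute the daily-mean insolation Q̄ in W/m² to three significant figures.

Solar longitude: λ_s = 360° × (267 − 65)/371.50 = 195.747°.
sin δ = sin 53.20° × sin 195.747° = -0.21731, so δ = -12.551°.
cos H₀ = −tan(+30.3°) tan(-12.551°) = 0.1301, H₀ = 1.4403 rad.
Bracket: H₀ sin φ sin δ + cos φ cos δ sin H₀ = 1.4403×0.50453×-0.21731 + 0.86340×0.97610×0.99150 = -0.157914 + 0.835601 = 0.677687.
Q̄ = (S₀/π) × [bracket] = (2465/π) × 0.677687 = 531.7 W/m².

Q̄ ≈ 532 W/m²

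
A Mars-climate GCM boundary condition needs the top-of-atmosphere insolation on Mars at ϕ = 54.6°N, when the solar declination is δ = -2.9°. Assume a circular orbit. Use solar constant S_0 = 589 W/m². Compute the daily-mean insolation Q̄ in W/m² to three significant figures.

Q̄ ≈ 96.6 W/m²

cos h₀ = −tan(+54.6°) tan(-2.900°) = 0.0713, h₀ = 1.4995 rad.
Bracket: h₀ sin ϕ sin δ + cos ϕ cos δ sin h₀ = 1.4995×0.81513×-0.05059 + 0.57928×0.99872×0.99746 = -0.061836 + 0.577069 = 0.515233.
Q̄ = (S_0/π) × [bracket] = (589/π) × 0.515233 = 96.60 W/m².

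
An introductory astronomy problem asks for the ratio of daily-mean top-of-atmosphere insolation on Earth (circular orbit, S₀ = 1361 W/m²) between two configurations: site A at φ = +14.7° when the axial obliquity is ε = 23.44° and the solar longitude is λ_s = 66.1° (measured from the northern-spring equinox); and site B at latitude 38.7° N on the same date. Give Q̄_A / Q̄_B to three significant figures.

— Configuration A (φ=+14.7°):
Solar declination: sin δ = sin ε · sin λ_s = sin 23.44° × sin 66.1° = 0.36368, so δ = +21.326°.
cos H₀ = −tan(+14.7°) tan(+21.326°) = -0.1024, H₀ = 1.6734 rad.
Bracket: H₀ sin φ sin δ + cos φ cos δ sin H₀ = 1.6734×0.25376×0.36368 + 0.96727×0.93152×0.99474 = 0.154434 + 0.896292 = 1.050726.
Q̄ = (S₀/π) × [bracket] = (1361/π) × 1.050726 = 455.20 W/m².
— Configuration B (φ=+38.7°):
cos H₀ = −tan(+38.7°) tan(+21.326°) = -0.3128, H₀ = 1.8889 rad.
Bracket: H₀ sin φ sin δ + cos φ cos δ sin H₀ = 1.8889×0.62524×0.36368 + 0.78043×0.93152×0.94983 = 0.429512 + 0.690513 = 1.120025.
Q̄ = (S₀/π) × [bracket] = (1361/π) × 1.120025 = 485.22 W/m².
Ratio Q̄_A / Q̄_B = 455.20 / 485.22 = 0.9381.

Q̄_A / Q̄_B ≈ 0.938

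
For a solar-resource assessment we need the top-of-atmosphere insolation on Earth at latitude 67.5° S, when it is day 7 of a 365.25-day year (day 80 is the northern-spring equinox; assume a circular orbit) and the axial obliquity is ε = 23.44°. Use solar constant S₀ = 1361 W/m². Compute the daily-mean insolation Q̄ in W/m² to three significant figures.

Q̄ ≈ 476 W/m²

Solar longitude: λ_s = 360° × (7 − 80)/365.25 = -71.951°, i.e. -71.951° + 360° = 288.049°.
sin δ = sin 23.44° × sin 288.049° = -0.37821, so δ = -22.223°.
cos H₀ = −tan(-67.5°) tan(-22.223°) = -0.9864, H₀ = 2.9762 rad.
Bracket: H₀ sin φ sin δ + cos φ cos δ sin H₀ = 2.9762×-0.92388×-0.37821 + 0.38268×0.92572×0.16462 = 1.039946 + 0.058317 = 1.098263.
Q̄ = (S₀/π) × [bracket] = (1361/π) × 1.098263 = 475.8 W/m².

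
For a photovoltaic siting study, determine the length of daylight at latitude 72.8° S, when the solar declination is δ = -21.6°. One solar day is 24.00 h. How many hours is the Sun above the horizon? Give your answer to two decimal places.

Sunrise equation: cos H₀ = −tan φ · tan δ = -1.2790 ≤ −1, so the Sun never sets (polar day) and H₀ = π.
Daylight = 2H₀/(2π) × 24.00 h = (3.1416/π) × 24.00 = 24.00 h.

24.00 h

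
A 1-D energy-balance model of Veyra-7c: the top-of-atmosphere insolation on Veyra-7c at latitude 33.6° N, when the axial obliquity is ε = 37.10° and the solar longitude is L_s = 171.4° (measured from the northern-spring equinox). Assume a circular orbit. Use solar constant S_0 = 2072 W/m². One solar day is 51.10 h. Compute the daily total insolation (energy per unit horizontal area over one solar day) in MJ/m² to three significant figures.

110 MJ/m²

Solar declination: sin δ = sin ε · sin L_s = sin 37.10° × sin 171.4° = 0.09020, so δ = +5.175°.
cos h₀ = −tan(+33.6°) tan(+5.175°) = -0.0602, h₀ = 1.6310 rad.
Bracket: h₀ sin ϕ sin δ + cos ϕ cos δ sin h₀ = 1.6310×0.55339×0.09020 + 0.83292×0.99592×0.99819 = 0.081413 + 0.828020 = 0.909433.
Q̄ = (S_0/π) × [bracket] = (2072/π) × 0.909433 = 599.81 W/m².
Daily total = Q̄ × 51.10 h × 3600 s/h = 599.81 × 51.10 × 3600 / 10⁶ = 110.3 MJ/m².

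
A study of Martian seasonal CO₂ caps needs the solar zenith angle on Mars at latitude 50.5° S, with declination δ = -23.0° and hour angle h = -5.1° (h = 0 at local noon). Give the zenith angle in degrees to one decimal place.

θ_z = 27.8°

cos θ_z = sin φ sin δ + cos φ cos δ cos h = 0.301498 + 0.583195 = 0.884693.
θ_z = arccos(0.884693) = 27.8°.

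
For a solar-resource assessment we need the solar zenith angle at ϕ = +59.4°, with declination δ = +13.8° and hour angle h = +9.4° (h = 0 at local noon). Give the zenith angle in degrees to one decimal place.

θ_z = 46.1°

cos θ_z = sin ϕ sin δ + cos ϕ cos δ cos h = 0.205316 + 0.487710 = 0.693026.
θ_z = arccos(0.693026) = 46.1°.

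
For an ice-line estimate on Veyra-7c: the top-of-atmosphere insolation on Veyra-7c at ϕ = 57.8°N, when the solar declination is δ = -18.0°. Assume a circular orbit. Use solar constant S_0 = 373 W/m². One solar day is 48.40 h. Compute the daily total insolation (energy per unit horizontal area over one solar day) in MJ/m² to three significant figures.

3.42 MJ/m²

cos h₀ = −tan(+57.8°) tan(-18.000°) = 0.5160, h₀ = 1.0287 rad.
Bracket: h₀ sin ϕ sin δ + cos ϕ cos δ sin h₀ = 1.0287×0.84619×-0.30902 + 0.53288×0.95106×0.85661 = -0.268994 + 0.434131 = 0.165137.
Q̄ = (S_0/π) × [bracket] = (373/π) × 0.165137 = 19.607 W/m².
Daily total = Q̄ × 48.40 h × 3600 s/h = 19.607 × 48.40 × 3600 / 10⁶ = 3.416 MJ/m².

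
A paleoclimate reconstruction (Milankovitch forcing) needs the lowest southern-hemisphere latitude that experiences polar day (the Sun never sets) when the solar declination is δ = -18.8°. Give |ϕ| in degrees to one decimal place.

|ϕ| = 71.2°

Polar day requires cos h₀ = −tan ϕ tan δ ≤ −1, i.e. tan ϕ tan δ ≥ 1.
The boundary is |tan ϕ| · |tan δ| = 1, so |ϕ| = 90° − |δ| = 90° − 18.8° = 71.2° in the southern hemisphere.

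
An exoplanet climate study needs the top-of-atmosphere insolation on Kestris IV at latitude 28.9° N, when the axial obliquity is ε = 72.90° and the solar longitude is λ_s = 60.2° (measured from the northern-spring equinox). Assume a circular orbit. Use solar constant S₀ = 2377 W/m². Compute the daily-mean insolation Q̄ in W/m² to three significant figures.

Q̄ ≈ 980 W/m²

Solar declination: sin δ = sin ε · sin λ_s = sin 72.90° × sin 60.2° = 0.82940, so δ = +56.038°.
cos H₀ = −tan(+28.9°) tan(+56.038°) = -0.8196, H₀ = 2.5315 rad.
Bracket: H₀ sin φ sin δ + cos φ cos δ sin H₀ = 2.5315×0.48328×0.82940 + 0.87546×0.55865×0.57297 = 1.014707 + 0.280226 = 1.294933.
Q̄ = (S₀/π) × [bracket] = (2377/π) × 1.294933 = 979.8 W/m².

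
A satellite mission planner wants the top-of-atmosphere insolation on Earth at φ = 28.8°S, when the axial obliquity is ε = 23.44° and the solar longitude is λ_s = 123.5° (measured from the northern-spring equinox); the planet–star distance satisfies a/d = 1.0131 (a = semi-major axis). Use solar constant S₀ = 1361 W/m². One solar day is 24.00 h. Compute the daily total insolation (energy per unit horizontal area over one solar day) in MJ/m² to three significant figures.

Solar declination: sin δ = sin ε · sin λ_s = sin 23.44° × sin 123.5° = 0.33171, so δ = +19.373°.
cos H₀ = −tan(-28.8°) tan(+19.373°) = 0.1933, H₀ = 1.3763 rad.
Bracket: H₀ sin φ sin δ + cos φ cos δ sin H₀ = 1.3763×-0.48175×0.33171 + 0.87631×0.94338×0.98114 = -0.219935 + 0.811102 = 0.591167.
Inverse-square distance factor (a/d)² = 1.0131² = 1.026372.
Q̄ = (S₀/π) × 1.026372 × [bracket] = (1361/π) × 1.026372 × 0.591167 = 262.86 W/m².
Daily total = Q̄ × 24.00 h × 3600 s/h = 262.86 × 24.00 × 3600 / 10⁶ = 22.71 MJ/m².

22.7 MJ/m²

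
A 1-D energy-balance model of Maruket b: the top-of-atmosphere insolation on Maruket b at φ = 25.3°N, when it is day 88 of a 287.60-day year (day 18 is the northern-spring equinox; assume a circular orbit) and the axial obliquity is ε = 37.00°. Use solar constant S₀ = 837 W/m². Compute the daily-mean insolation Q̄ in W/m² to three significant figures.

Solar longitude: λ_s = 360° × (88 − 18)/287.60 = 87.622°.
sin δ = sin 37.00° × sin 87.622° = 0.60130, so δ = +36.963°.
cos H₀ = −tan(+25.3°) tan(+36.963°) = -0.3557, H₀ = 1.9345 rad.
Bracket: H₀ sin φ sin δ + cos φ cos δ sin H₀ = 1.9345×0.42736×0.60130 + 0.90408×0.79903×0.93459 = 0.497111 + 0.675136 = 1.172247.
Q̄ = (S₀/π) × [bracket] = (837/π) × 1.172247 = 312.3 W/m².

Q̄ ≈ 312 W/m²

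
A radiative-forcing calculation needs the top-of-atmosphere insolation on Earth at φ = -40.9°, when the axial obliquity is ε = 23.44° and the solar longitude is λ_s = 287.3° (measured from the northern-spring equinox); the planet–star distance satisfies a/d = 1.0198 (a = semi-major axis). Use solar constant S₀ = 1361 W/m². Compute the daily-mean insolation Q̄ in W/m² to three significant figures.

Q̄ ≈ 511 W/m²

Solar declination: sin δ = sin ε · sin λ_s = sin 23.44° × sin 287.3° = -0.37979, so δ = -22.321°.
cos H₀ = −tan(-40.9°) tan(-22.321°) = -0.3556, H₀ = 1.9344 rad.
Bracket: H₀ sin φ sin δ + cos φ cos δ sin H₀ = 1.9344×-0.65474×-0.37979 + 0.75585×0.92507×0.93463 = 0.481015 + 0.653507 = 1.134522.
Inverse-square distance factor (a/d)² = 1.0198² = 1.039992.
Q̄ = (S₀/π) × 1.039992 × [bracket] = (1361/π) × 1.039992 × 1.134522 = 511.2 W/m².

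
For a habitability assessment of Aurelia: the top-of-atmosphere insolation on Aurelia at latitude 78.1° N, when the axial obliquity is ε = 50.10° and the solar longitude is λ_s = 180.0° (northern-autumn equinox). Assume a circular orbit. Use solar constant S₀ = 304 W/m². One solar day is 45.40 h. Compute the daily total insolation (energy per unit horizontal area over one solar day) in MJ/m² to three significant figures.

3.26 MJ/m²

Solar declination: sin δ = sin ε · sin λ_s = sin 50.10° × sin 180.0° = 0.00000, so δ = +0.000°.
cos H₀ = −tan(+78.1°) tan(+0.000°) = -0.0000, H₀ = 1.5708 rad.
Bracket: H₀ sin φ sin δ + cos φ cos δ sin H₀ = 1.5708×0.97851×0.00000 + 0.20620×1.00000×1.00000 = 0.000000 + 0.206200 = 0.206200.
Q̄ = (S₀/π) × [bracket] = (304/π) × 0.206200 = 19.953 W/m².
Daily total = Q̄ × 45.40 h × 3600 s/h = 19.953 × 45.40 × 3600 / 10⁶ = 3.261 MJ/m².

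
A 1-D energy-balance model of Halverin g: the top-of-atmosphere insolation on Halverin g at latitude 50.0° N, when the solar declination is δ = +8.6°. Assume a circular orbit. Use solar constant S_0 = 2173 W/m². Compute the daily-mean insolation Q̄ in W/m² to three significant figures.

cos h₀ = −tan(+50.0°) tan(+8.600°) = -0.1802, h₀ = 1.7520 rad.
Bracket: h₀ sin ϕ sin δ + cos ϕ cos δ sin h₀ = 1.7520×0.76604×0.14954 + 0.64279×0.98876×0.98362 = 0.200698 + 0.625154 = 0.825852.
Q̄ = (S_0/π) × [bracket] = (2173/π) × 0.825852 = 571.2 W/m².

Q̄ ≈ 571 W/m²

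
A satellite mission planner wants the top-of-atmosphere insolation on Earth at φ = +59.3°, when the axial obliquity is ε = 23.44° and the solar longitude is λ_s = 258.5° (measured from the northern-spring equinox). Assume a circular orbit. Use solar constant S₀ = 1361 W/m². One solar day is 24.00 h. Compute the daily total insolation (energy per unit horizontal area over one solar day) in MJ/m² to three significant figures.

Solar declination: sin δ = sin ε · sin λ_s = sin 23.44° × sin 258.5° = -0.38980, so δ = -22.942°.
cos H₀ = −tan(+59.3°) tan(-22.942°) = 0.7129, H₀ = 0.7772 rad.
Bracket: H₀ sin φ sin δ + cos φ cos δ sin H₀ = 0.7772×0.85985×-0.38980 + 0.51054×0.92090×0.70127 = -0.260494 + 0.329706 = 0.069212.
Q̄ = (S₀/π) × [bracket] = (1361/π) × 0.069212 = 29.984 W/m².
Daily total = Q̄ × 24.00 h × 3600 s/h = 29.984 × 24.00 × 3600 / 10⁶ = 2.591 MJ/m².

2.59 MJ/m²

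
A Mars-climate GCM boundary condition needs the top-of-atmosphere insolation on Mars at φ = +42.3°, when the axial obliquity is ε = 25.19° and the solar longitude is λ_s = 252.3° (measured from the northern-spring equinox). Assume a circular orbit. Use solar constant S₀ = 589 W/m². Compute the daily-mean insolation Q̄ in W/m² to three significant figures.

Q̄ ≈ 56.9 W/m²

Solar declination: sin δ = sin ε · sin λ_s = sin 25.19° × sin 252.3° = -0.40547, so δ = -23.921°.
cos H₀ = −tan(+42.3°) tan(-23.921°) = 0.4036, H₀ = 1.1553 rad.
Bracket: H₀ sin φ sin δ + cos φ cos δ sin H₀ = 1.1553×0.67301×-0.40547 + 0.73963×0.91411×0.91493 = -0.315264 + 0.618587 = 0.303323.
Q̄ = (S₀/π) × [bracket] = (589/π) × 0.303323 = 56.87 W/m².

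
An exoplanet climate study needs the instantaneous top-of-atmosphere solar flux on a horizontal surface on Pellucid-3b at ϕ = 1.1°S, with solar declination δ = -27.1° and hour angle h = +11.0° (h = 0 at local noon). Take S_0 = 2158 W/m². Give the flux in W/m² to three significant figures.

cos θ_z = sin ϕ sin δ + cos ϕ cos δ cos h = 0.008745 + 0.873696 = 0.882441.
Flux = S_0 · cos θ_z = 2158 × 0.882441 = 1904 W/m².

1.90e+03 W/m²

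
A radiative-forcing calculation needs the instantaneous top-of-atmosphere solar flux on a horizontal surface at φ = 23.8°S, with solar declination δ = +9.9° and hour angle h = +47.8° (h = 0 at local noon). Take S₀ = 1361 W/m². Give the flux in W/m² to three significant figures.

730 W/m²

cos θ_z = sin φ sin δ + cos φ cos δ cos h = -0.069381 + 0.605445 = 0.536064.
Flux = S₀ · cos θ_z = 1361 × 0.536064 = 729.6 W/m².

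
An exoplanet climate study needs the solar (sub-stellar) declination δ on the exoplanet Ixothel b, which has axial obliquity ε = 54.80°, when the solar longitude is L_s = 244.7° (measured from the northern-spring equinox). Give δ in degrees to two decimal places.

δ = -47.63°

sin δ = sin ε · sin L_s = sin 54.80° × sin 244.7° = -0.738766.
δ = arcsin(-0.738766) = -47.63°.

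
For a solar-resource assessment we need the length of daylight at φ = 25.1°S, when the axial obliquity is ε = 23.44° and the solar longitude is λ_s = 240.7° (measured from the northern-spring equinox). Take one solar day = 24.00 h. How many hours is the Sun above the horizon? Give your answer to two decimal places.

Solar declination: sin δ = sin ε · sin λ_s = sin 23.44° × sin 240.7° = -0.34690, so δ = -20.298°.
cos H₀ = −tan φ · tan δ = −tan(-25.1°) × tan(-20.298°) = -0.1733, so H₀ = 1.7449 rad = 99.98°.
Daylight = 2H₀/(2π) × 24.00 h = (1.7449/π) × 24.00 = 13.33 h.

13.33 h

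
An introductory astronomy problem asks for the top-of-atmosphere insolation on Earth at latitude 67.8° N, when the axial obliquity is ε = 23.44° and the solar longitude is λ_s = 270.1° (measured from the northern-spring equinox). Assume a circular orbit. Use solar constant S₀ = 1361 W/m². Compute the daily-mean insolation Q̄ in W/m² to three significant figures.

Solar declination: sin δ = sin ε · sin λ_s = sin 23.44° × sin 270.1° = -0.39779, so δ = -23.440°.
cos H₀ = −tan(+67.8°) tan(-23.440°) = 1.0624 ≥ 1 ⇒ polar night, H₀ = 0 and Q̄ = 0.

Q̄ ≈ 0.00 W/m²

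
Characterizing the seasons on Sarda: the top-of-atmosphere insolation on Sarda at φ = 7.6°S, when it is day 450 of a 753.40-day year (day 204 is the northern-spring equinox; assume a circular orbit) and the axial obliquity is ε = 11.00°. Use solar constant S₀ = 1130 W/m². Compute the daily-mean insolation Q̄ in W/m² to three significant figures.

Solar longitude: λ_s = 360° × (450 − 204)/753.40 = 117.547°.
sin δ = sin 11.00° × sin 117.547° = 0.16918, so δ = +9.740°.
cos H₀ = −tan(-7.6°) tan(+9.740°) = 0.0229, H₀ = 1.5479 rad.
Bracket: H₀ sin φ sin δ + cos φ cos δ sin H₀ = 1.5479×-0.13226×0.16918 + 0.99122×0.98559×0.99974 = -0.034635 + 0.976683 = 0.942048.
Q̄ = (S₀/π) × [bracket] = (1130/π) × 0.942048 = 338.8 W/m².

Q̄ ≈ 339 W/m²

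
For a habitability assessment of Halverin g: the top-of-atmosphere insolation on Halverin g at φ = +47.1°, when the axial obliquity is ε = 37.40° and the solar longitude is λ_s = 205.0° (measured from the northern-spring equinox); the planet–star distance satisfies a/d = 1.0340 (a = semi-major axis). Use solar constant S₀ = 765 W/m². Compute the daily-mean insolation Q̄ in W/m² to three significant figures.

Solar declination: sin δ = sin ε · sin λ_s = sin 37.40° × sin 205.0° = -0.25669, so δ = -14.874°.
cos H₀ = −tan(+47.1°) tan(-14.874°) = 0.2858, H₀ = 1.2809 rad.
Bracket: H₀ sin φ sin δ + cos φ cos δ sin H₀ = 1.2809×0.73254×-0.25669 + 0.68072×0.96649×0.95829 = -0.240855 + 0.630468 = 0.389613.
Inverse-square distance factor (a/d)² = 1.0340² = 1.069156.
Q̄ = (S₀/π) × 1.069156 × [bracket] = (765/π) × 1.069156 × 0.389613 = 101.4 W/m².

Q̄ ≈ 101 W/m²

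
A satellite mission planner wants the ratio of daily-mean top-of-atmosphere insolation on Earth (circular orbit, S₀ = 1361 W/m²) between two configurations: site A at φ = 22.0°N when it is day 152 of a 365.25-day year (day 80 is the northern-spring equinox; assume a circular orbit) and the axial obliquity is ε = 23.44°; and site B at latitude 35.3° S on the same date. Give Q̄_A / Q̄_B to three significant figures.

— Configuration A (φ=+22.0°):
Solar longitude: λ_s = 360° × (152 − 80)/365.25 = 70.965°.
sin δ = sin 23.44° × sin 70.965° = 0.37604, so δ = +22.088°.
cos H₀ = −tan(+22.0°) tan(+22.088°) = -0.1640, H₀ = 1.7355 rad.
Bracket: H₀ sin φ sin δ + cos φ cos δ sin H₀ = 1.7355×0.37461×0.37604 + 0.92718×0.92660×0.98647 = 0.244477 + 0.847501 = 1.091978.
Q̄ = (S₀/π) × [bracket] = (1361/π) × 1.091978 = 473.07 W/m².
— Configuration B (φ=-35.3°):
cos H₀ = −tan(-35.3°) tan(+22.088°) = 0.2873, H₀ = 1.2793 rad.
Bracket: H₀ sin φ sin δ + cos φ cos δ sin H₀ = 1.2793×-0.57786×0.37604 + 0.81614×0.92660×0.95783 = -0.277990 + 0.724345 = 0.446355.
Q̄ = (S₀/π) × [bracket] = (1361/π) × 0.446355 = 193.37 W/m².
Ratio Q̄_A / Q̄_B = 473.07 / 193.37 = 2.446.

Q̄_A / Q̄_B ≈ 2.45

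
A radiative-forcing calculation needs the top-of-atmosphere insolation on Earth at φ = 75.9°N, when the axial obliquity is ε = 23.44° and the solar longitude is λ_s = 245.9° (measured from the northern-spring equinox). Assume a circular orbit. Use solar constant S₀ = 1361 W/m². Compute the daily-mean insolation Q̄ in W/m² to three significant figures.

Solar declination: sin δ = sin ε · sin λ_s = sin 23.44° × sin 245.9° = -0.36311, so δ = -21.292°.
cos H₀ = −tan(+75.9°) tan(-21.292°) = 1.5515 ≥ 1 ⇒ polar night, H₀ = 0 and Q̄ = 0.

Q̄ ≈ 0.00 W/m²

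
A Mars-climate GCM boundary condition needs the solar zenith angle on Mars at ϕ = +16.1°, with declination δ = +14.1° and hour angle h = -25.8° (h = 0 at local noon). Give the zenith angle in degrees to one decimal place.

θ_z = 25.0°

cos θ_z = sin ϕ sin δ + cos ϕ cos δ cos h = 0.067558 + 0.838947 = 0.906505.
θ_z = arccos(0.906505) = 25.0°.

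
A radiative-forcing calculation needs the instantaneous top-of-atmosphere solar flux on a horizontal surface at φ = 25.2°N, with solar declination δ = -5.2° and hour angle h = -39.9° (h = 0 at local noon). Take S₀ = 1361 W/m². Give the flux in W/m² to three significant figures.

888 W/m²

cos θ_z = sin φ sin δ + cos φ cos δ cos h = -0.038589 + 0.691295 = 0.652706.
Flux = S₀ · cos θ_z = 1361 × 0.652706 = 888.3 W/m².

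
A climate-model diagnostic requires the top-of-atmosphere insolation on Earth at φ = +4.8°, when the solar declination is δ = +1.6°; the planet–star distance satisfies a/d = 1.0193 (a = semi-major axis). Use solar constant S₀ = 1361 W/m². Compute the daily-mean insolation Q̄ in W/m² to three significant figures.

Q̄ ≈ 450 W/m²

cos H₀ = −tan(+4.8°) tan(+1.600°) = -0.0023, H₀ = 1.5731 rad.
Bracket: H₀ sin φ sin δ + cos φ cos δ sin H₀ = 1.5731×0.08368×0.02792 + 0.99649×0.99961×1.00000 = 0.003675 + 0.996101 = 0.999776.
Inverse-square distance factor (a/d)² = 1.0193² = 1.038972.
Q̄ = (S₀/π) × 1.038972 × [bracket] = (1361/π) × 1.038972 × 0.999776 = 450.0 W/m².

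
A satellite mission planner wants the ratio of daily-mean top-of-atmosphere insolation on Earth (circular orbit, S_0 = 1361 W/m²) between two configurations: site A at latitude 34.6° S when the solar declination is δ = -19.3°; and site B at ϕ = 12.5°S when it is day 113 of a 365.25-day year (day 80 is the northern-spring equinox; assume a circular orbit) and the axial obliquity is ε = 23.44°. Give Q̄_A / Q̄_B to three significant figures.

— Configuration A (ϕ=-34.6°):
cos h₀ = −tan(-34.6°) tan(-19.300°) = -0.2416, h₀ = 1.8148 rad.
Bracket: h₀ sin ϕ sin δ + cos ϕ cos δ sin h₀ = 1.8148×-0.56784×-0.33051 + 0.82314×0.94380×0.97038 = 0.340596 + 0.753868 = 1.094464.
Q̄ = (S_0/π) × [bracket] = (1361/π) × 1.094464 = 474.14 W/m².
— Configuration B (ϕ=-12.5°):
Solar longitude: L_s = 360° × (113 − 80)/365.25 = 32.526°.
sin δ = sin 23.44° × sin 32.526° = 0.21388, so δ = +12.350°.
cos h₀ = −tan(-12.5°) tan(+12.350°) = 0.0485, h₀ = 1.5222 rad.
Bracket: h₀ sin ϕ sin δ + cos ϕ cos δ sin h₀ = 1.5222×-0.21644×0.21388 + 0.97630×0.97686×0.99882 = -0.070466 + 0.952583 = 0.882117.
Q̄ = (S_0/π) × [bracket] = (1361/π) × 0.882117 = 382.15 W/m².
Ratio Q̄_A / Q̄_B = 474.14 / 382.15 = 1.241.

Q̄_A / Q̄_B ≈ 1.24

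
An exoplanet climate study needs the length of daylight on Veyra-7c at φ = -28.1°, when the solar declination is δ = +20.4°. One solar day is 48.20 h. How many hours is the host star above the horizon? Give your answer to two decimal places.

cos H₀ = −tan φ · tan δ = −tan(-28.1°) × tan(+20.400°) = 0.1986, so H₀ = 1.3709 rad = 78.55°.
Daylight = 2H₀/(2π) × 48.20 h = (1.3709/π) × 48.20 = 21.03 h.

21.03 h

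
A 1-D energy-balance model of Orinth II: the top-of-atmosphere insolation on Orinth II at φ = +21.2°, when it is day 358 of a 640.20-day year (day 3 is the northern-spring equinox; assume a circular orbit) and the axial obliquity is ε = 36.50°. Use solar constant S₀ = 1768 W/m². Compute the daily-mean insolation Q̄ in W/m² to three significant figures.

Q̄ ≈ 452 W/m²

Solar longitude: λ_s = 360° × (358 − 3)/640.20 = 199.625°.
sin δ = sin 36.50° × sin 199.625° = -0.19978, so δ = -11.524°.
cos H₀ = −tan(+21.2°) tan(-11.524°) = 0.0791, H₀ = 1.4916 rad.
Bracket: H₀ sin φ sin δ + cos φ cos δ sin H₀ = 1.4916×0.36162×-0.19978 + 0.93232×0.97984×0.99687 = -0.107760 + 0.910665 = 0.802905.
Q̄ = (S₀/π) × [bracket] = (1768/π) × 0.802905 = 451.9 W/m².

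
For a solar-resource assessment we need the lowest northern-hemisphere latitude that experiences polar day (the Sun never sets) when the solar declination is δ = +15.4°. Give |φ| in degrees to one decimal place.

Polar day requires cos H₀ = −tan φ tan δ ≤ −1, i.e. tan φ tan δ ≥ 1.
The boundary is |tan φ| · |tan δ| = 1, so |φ| = 90° − |δ| = 90° − 15.4° = 74.6° in the northern hemisphere.

|φ| = 74.6°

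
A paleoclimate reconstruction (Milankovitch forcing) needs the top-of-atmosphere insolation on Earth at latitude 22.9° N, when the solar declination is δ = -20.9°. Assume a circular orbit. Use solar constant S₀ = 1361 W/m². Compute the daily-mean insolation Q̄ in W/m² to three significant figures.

cos H₀ = −tan(+22.9°) tan(-20.900°) = 0.1613, H₀ = 1.4088 rad.
Bracket: H₀ sin φ sin δ + cos φ cos δ sin H₀ = 1.4088×0.38912×-0.35674 + 0.92119×0.93420×0.98690 = -0.195562 + 0.849302 = 0.653740.
Q̄ = (S₀/π) × [bracket] = (1361/π) × 0.653740 = 283.2 W/m².

Q̄ ≈ 283 W/m²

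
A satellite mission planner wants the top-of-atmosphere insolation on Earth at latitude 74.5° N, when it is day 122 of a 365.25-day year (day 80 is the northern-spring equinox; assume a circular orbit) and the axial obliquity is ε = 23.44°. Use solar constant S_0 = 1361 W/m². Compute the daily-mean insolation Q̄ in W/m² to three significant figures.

Q̄ ≈ 345 W/m²

Solar longitude: L_s = 360° × (122 − 80)/365.25 = 41.396°.
sin δ = sin 23.44° × sin 41.396° = 0.26304, so δ = +15.251°.
cos h₀ = −tan(+74.5°) tan(+15.251°) = -0.9831, h₀ = 2.9576 rad.
Bracket: h₀ sin ϕ sin δ + cos ϕ cos δ sin h₀ = 2.9576×0.96363×0.26304 + 0.26724×0.96478×0.18294 = 0.749672 + 0.047167 = 0.796839.
Q̄ = (S_0/π) × [bracket] = (1361/π) × 0.796839 = 345.2 W/m².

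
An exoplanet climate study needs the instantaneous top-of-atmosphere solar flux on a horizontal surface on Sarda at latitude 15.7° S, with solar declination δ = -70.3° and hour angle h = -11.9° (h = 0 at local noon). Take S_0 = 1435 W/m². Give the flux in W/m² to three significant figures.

821 W/m²

cos θ_z = sin ϕ sin δ + cos ϕ cos δ cos h = 0.254762 + 0.317545 = 0.572307.
Flux = S_0 · cos θ_z = 1435 × 0.572307 = 821.3 W/m².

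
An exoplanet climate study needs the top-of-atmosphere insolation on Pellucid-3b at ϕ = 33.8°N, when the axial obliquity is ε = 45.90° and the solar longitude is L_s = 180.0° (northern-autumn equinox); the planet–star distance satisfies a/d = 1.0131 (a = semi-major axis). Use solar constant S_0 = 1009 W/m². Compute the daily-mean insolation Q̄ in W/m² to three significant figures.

Solar declination: sin δ = sin ε · sin L_s = sin 45.90° × sin 180.0° = 0.00000, so δ = +0.000°.
cos h₀ = −tan(+33.8°) tan(+0.000°) = -0.0000, h₀ = 1.5708 rad.
Bracket: h₀ sin ϕ sin δ + cos ϕ cos δ sin h₀ = 1.5708×0.55630×0.00000 + 0.83098×1.00000×1.00000 = 0.000000 + 0.830980 = 0.830980.
Inverse-square distance factor (a/d)² = 1.0131² = 1.026372.
Q̄ = (S_0/π) × 1.026372 × [bracket] = (1009/π) × 1.026372 × 0.830980 = 273.9 W/m².

Q̄ ≈ 274 W/m²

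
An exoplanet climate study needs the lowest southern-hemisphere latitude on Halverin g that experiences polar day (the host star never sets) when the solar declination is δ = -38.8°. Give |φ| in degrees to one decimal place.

|φ| = 51.2°

Polar day requires cos H₀ = −tan φ tan δ ≤ −1, i.e. tan φ tan δ ≥ 1.
The boundary is |tan φ| · |tan δ| = 1, so |φ| = 90° − |δ| = 90° − 38.8° = 51.2° in the southern hemisphere.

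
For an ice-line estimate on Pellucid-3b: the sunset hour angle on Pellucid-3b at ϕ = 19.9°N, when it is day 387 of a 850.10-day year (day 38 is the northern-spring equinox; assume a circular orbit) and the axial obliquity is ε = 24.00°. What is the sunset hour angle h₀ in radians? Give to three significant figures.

Solar longitude: L_s = 360° × (387 − 38)/850.10 = 147.794°.
sin δ = sin 24.00° × sin 147.794° = 0.21677, so δ = +12.520°.
cos h₀ = −tan ϕ · tan δ = −tan(+19.9°) × tan(+12.520°) = -0.0804, so h₀ = 1.6513 rad = 94.61°.

h₀ = 1.65 rad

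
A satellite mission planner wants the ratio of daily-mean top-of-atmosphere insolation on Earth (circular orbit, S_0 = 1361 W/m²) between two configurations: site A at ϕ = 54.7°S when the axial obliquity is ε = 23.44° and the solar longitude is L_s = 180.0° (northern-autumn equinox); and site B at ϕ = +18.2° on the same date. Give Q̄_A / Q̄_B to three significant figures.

Q̄_A / Q̄_B ≈ 0.608

— Configuration A (ϕ=-54.7°):
Solar declination: sin δ = sin ε · sin L_s = sin 23.44° × sin 180.0° = 0.00000, so δ = +0.000°.
cos h₀ = −tan(-54.7°) tan(+0.000°) = 0.0000, h₀ = 1.5708 rad.
Bracket: h₀ sin ϕ sin δ + cos ϕ cos δ sin h₀ = 1.5708×-0.81614×0.00000 + 0.57786×1.00000×1.00000 = -0.000000 + 0.577860 = 0.577860.
Q̄ = (S_0/π) × [bracket] = (1361/π) × 0.577860 = 250.34 W/m².
— Configuration B (ϕ=+18.2°):
cos h₀ = −tan(+18.2°) tan(+0.000°) = -0.0000, h₀ = 1.5708 rad.
Bracket: h₀ sin ϕ sin δ + cos ϕ cos δ sin h₀ = 1.5708×0.31233×0.00000 + 0.94997×1.00000×1.00000 = 0.000000 + 0.949970 = 0.949970.
Q̄ = (S_0/π) × [bracket] = (1361/π) × 0.949970 = 411.55 W/m².
Ratio Q̄_A / Q̄_B = 250.34 / 411.55 = 0.6083.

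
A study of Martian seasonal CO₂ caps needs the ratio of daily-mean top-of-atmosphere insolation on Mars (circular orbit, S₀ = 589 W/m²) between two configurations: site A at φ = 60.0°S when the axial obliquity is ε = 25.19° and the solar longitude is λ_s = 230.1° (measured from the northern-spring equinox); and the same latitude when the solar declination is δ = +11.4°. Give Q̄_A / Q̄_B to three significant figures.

— Configuration A (φ=-60.0°):
Solar declination: sin δ = sin ε · sin λ_s = sin 25.19° × sin 230.1° = -0.32652, so δ = -19.058°.
cos H₀ = −tan(-60.0°) tan(-19.058°) = -0.5983, H₀ = 2.2122 rad.
Bracket: H₀ sin φ sin δ + cos φ cos δ sin H₀ = 2.2122×-0.86603×-0.32652 + 0.50000×0.94519×0.80124 = 0.625557 + 0.378662 = 1.004219.
Q̄ = (S₀/π) × [bracket] = (589/π) × 1.004219 = 188.28 W/m².
— Configuration B (φ=-60.0°):
cos H₀ = −tan(-60.0°) tan(+11.400°) = 0.3492, H₀ = 1.2140 rad.
Bracket: H₀ sin φ sin δ + cos φ cos δ sin H₀ = 1.2140×-0.86603×0.19766 + 0.50000×0.98027×0.93703 = -0.207812 + 0.459271 = 0.251459.
Q̄ = (S₀/π) × [bracket] = (589/π) × 0.251459 = 47.145 W/m².
Ratio Q̄_A / Q̄_B = 188.28 / 47.145 = 3.994.

Q̄_A / Q̄_B ≈ 3.99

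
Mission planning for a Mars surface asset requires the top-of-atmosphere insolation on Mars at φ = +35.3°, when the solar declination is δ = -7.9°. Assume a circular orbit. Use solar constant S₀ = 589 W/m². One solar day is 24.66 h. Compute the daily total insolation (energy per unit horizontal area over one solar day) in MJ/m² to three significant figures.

11.4 MJ/m²

cos H₀ = −tan(+35.3°) tan(-7.900°) = 0.0982, H₀ = 1.4724 rad.
Bracket: H₀ sin φ sin δ + cos φ cos δ sin H₀ = 1.4724×0.57786×-0.13744 + 0.81614×0.99051×0.99516 = -0.116940 + 0.804482 = 0.687542.
Q̄ = (S₀/π) × [bracket] = (589/π) × 0.687542 = 128.90 W/m².
Daily total = Q̄ × 24.66 h × 3600 s/h = 128.90 × 24.66 × 3600 / 10⁶ = 11.44 MJ/m².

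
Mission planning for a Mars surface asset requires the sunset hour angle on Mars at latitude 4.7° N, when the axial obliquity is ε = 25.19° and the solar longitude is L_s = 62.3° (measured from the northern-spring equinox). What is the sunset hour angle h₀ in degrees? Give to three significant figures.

h₀ = 91.9°

Solar declination: sin δ = sin ε · sin L_s = sin 25.19° × sin 62.3° = 0.37684, so δ = +22.138°.
cos h₀ = −tan ϕ · tan δ = −tan(+4.7°) × tan(+22.138°) = -0.0334, so h₀ = 1.6043 rad = 91.92°.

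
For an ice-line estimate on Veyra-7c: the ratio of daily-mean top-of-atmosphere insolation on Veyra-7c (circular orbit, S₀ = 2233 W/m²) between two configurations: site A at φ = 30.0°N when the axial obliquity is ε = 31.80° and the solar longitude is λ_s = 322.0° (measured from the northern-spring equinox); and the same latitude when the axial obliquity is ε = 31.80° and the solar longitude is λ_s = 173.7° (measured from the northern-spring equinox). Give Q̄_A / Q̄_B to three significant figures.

Q̄_A / Q̄_B ≈ 0.638

— Configuration A (φ=+30.0°):
Solar declination: sin δ = sin ε · sin λ_s = sin 31.80° × sin 322.0° = -0.32443, so δ = -18.931°.
cos H₀ = −tan(+30.0°) tan(-18.931°) = 0.1980, H₀ = 1.3715 rad.
Bracket: H₀ sin φ sin δ + cos φ cos δ sin H₀ = 1.3715×0.50000×-0.32443 + 0.86603×0.94591×0.98020 = -0.222478 + 0.802967 = 0.580489.
Q̄ = (S₀/π) × [bracket] = (2233/π) × 0.580489 = 412.60 W/m².
— Configuration B (φ=+30.0°):
Solar declination: sin δ = sin ε · sin λ_s = sin 31.80° × sin 173.7° = 0.05783, so δ = +3.315°.
cos H₀ = −tan(+30.0°) tan(+3.315°) = -0.0334, H₀ = 1.6042 rad.
Bracket: H₀ sin φ sin δ + cos φ cos δ sin H₀ = 1.6042×0.50000×0.05783 + 0.86603×0.99833×0.99944 = 0.046385 + 0.864100 = 0.910485.
Q̄ = (S₀/π) × [bracket] = (2233/π) × 0.910485 = 647.16 W/m².
Ratio Q̄_A / Q̄_B = 412.60 / 647.16 = 0.6376.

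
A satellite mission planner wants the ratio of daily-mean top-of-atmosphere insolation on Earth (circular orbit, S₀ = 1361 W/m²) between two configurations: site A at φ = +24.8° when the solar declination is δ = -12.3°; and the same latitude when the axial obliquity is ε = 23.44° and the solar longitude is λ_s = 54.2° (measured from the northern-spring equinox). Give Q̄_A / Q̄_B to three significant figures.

Q̄_A / Q̄_B ≈ 0.694

— Configuration A (φ=+24.8°):
cos H₀ = −tan(+24.8°) tan(-12.300°) = 0.1007, H₀ = 1.4699 rad.
Bracket: H₀ sin φ sin δ + cos φ cos δ sin H₀ = 1.4699×0.41945×-0.21303 + 0.90778×0.97705×0.99491 = -0.131344 + 0.882432 = 0.751088.
Q̄ = (S₀/π) × [bracket] = (1361/π) × 0.751088 = 325.39 W/m².
— Configuration B (φ=+24.8°):
Solar declination: sin δ = sin ε · sin λ_s = sin 23.44° × sin 54.2° = 0.32263, so δ = +18.822°.
cos H₀ = −tan(+24.8°) tan(+18.822°) = -0.1575, H₀ = 1.7290 rad.
Bracket: H₀ sin φ sin δ + cos φ cos δ sin H₀ = 1.7290×0.41945×0.32263 + 0.90778×0.94652×0.98752 = 0.233981 + 0.848509 = 1.082490.
Q̄ = (S₀/π) × [bracket] = (1361/π) × 1.082490 = 468.96 W/m².
Ratio Q̄_A / Q̄_B = 325.39 / 468.96 = 0.6939.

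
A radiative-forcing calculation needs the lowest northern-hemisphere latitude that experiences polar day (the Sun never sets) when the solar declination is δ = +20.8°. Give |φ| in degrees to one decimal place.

Polar day requires cos H₀ = −tan φ tan δ ≤ −1, i.e. tan φ tan δ ≥ 1.
The boundary is |tan φ| · |tan δ| = 1, so |φ| = 90° − |δ| = 90° − 20.8° = 69.2° in the northern hemisphere.

|φ| = 69.2°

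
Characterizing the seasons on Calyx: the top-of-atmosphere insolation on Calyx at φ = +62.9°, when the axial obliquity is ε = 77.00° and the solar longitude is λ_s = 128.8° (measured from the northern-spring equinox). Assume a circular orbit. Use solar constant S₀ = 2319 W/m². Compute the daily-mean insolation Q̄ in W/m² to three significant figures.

Solar declination: sin δ = sin ε · sin λ_s = sin 77.00° × sin 128.8° = 0.75936, so δ = +49.408°.
cos H₀ = −tan(+62.9°) tan(+49.408°) = -2.2806 ≤ −1 ⇒ polar day, H₀ = π.
Bracket: H₀ sin φ sin δ + cos φ cos δ sin H₀ = 3.1416×0.89021×0.75936 + 0.45554×0.65067×0.00000 = 2.123690 + 0.000000 = 2.123690.
Q̄ = (S₀/π) × [bracket] = (2319/π) × 2.123690 = 1568 W/m².

Q̄ ≈ 1.57e+03 W/m²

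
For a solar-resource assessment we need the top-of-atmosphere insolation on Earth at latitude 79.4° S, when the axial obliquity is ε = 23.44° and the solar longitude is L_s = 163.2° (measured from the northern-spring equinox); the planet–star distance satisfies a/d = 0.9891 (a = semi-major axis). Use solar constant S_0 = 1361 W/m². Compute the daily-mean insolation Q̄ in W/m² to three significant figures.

Q̄ ≈ 17.6 W/m²

Solar declination: sin δ = sin ε · sin L_s = sin 23.44° × sin 163.2° = 0.11497, so δ = +6.602°.
cos h₀ = −tan(-79.4°) tan(+6.602°) = 0.6185, h₀ = 0.9040 rad.
Bracket: h₀ sin ϕ sin δ + cos ϕ cos δ sin h₀ = 0.9040×-0.98294×0.11497 + 0.18395×0.99337×0.78582 = -0.102160 + 0.143593 = 0.041433.
Inverse-square distance factor (a/d)² = 0.9891² = 0.978319.
Q̄ = (S_0/π) × 0.978319 × [bracket] = (1361/π) × 0.978319 × 0.041433 = 17.56 W/m².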